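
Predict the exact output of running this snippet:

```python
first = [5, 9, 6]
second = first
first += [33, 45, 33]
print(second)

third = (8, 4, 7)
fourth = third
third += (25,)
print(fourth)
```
[5, 9, 6, 33, 45, 33]
(8, 4, 7)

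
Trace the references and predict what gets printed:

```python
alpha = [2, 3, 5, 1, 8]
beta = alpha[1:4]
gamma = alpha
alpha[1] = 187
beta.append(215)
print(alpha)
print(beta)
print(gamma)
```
[2, 187, 5, 1, 8]
[3, 5, 1, 215]
[2, 187, 5, 1, 8]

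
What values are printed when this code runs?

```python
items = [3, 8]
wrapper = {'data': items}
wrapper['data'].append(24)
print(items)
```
[3, 8, 24]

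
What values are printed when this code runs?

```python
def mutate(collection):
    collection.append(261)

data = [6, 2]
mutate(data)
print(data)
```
[6, 2, 261]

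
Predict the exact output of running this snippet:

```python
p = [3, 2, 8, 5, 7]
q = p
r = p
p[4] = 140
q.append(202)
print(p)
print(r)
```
[3, 2, 8, 5, 140, 202]
[3, 2, 8, 5, 140, 202]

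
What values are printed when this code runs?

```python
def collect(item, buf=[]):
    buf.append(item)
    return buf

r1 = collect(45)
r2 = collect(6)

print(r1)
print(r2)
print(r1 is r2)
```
[45, 6]
[45, 6]
True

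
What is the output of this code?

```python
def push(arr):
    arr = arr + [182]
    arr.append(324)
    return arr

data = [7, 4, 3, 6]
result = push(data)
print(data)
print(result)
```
[7, 4, 3, 6]
[7, 4, 3, 6, 182, 324]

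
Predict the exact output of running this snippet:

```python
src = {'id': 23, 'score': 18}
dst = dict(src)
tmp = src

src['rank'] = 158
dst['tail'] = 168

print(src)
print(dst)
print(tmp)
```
{'id': 23, 'score': 18, 'rank': 158}
{'id': 23, 'score': 18, 'tail': 168}
{'id': 23, 'score': 18, 'rank': 158}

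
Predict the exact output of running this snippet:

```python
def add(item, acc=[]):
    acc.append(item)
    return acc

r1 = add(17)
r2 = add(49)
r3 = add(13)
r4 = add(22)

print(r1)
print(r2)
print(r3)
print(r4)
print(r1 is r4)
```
[17, 49, 13, 22]
[17, 49, 13, 22]
[17, 49, 13, 22]
[17, 49, 13, 22]
True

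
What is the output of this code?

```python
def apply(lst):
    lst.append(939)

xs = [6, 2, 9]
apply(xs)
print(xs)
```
[6, 2, 9, 939]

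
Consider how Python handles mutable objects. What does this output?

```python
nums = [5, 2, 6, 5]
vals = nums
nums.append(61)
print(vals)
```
[5, 2, 6, 5, 61]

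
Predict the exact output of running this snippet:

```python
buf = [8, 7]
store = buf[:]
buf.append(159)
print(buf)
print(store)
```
[8, 7, 159]
[8, 7]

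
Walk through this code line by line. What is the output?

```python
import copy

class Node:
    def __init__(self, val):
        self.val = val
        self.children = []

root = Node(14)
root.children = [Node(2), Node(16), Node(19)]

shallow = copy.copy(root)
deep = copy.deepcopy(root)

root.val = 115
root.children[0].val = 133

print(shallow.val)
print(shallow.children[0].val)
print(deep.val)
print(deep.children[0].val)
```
14
133
14
2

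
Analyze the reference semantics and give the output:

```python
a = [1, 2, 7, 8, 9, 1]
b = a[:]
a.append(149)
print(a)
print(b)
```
[1, 2, 7, 8, 9, 1, 149]
[1, 2, 7, 8, 9, 1]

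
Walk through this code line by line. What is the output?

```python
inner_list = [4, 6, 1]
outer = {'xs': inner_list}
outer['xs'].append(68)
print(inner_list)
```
[4, 6, 1, 68]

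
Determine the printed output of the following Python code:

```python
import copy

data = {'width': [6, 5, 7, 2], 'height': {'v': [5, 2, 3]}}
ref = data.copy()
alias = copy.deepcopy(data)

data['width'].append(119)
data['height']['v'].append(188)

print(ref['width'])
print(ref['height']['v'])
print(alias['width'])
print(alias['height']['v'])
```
[6, 5, 7, 2, 119]
[5, 2, 3, 188]
[6, 5, 7, 2]
[5, 2, 3]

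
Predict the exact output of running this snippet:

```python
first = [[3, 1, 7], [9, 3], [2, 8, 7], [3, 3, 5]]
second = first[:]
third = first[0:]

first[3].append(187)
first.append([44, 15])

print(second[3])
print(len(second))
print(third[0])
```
[3, 3, 5, 187]
4
[3, 1, 7]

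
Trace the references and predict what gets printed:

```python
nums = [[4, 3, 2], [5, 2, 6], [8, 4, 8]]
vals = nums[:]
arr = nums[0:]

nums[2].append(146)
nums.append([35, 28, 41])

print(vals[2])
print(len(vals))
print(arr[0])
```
[8, 4, 8, 146]
3
[4, 3, 2]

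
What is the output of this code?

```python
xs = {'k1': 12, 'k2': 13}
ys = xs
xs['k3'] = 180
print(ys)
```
{'k1': 12, 'k2': 13, 'k3': 180}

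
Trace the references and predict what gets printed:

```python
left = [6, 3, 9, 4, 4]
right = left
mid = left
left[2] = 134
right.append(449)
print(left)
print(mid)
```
[6, 3, 134, 4, 4, 449]
[6, 3, 134, 4, 4, 449]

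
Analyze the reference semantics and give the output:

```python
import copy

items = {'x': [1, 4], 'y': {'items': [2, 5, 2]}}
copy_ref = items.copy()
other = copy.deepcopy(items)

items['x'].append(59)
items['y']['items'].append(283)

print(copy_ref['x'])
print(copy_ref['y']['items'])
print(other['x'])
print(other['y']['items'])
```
[1, 4, 59]
[2, 5, 2, 283]
[1, 4]
[2, 5, 2]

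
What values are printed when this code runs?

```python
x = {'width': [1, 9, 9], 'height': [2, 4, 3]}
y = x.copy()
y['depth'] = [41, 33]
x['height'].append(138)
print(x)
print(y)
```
{'width': [1, 9, 9], 'height': [2, 4, 3, 138]}
{'width': [1, 9, 9], 'height': [2, 4, 3, 138], 'depth': [41, 33]}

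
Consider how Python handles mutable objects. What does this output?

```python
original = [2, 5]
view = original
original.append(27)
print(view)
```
[2, 5, 27]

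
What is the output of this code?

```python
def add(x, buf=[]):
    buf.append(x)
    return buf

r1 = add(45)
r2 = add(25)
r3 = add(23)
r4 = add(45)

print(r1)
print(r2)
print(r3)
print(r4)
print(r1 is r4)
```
[45, 25, 23, 45]
[45, 25, 23, 45]
[45, 25, 23, 45]
[45, 25, 23, 45]
True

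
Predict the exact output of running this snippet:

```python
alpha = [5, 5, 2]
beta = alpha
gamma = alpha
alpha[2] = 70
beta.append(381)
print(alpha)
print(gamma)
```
[5, 5, 70, 381]
[5, 5, 70, 381]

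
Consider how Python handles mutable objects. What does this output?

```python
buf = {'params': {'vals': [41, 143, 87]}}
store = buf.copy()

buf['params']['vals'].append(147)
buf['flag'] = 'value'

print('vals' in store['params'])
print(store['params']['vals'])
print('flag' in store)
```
True
[41, 143, 87, 147]
False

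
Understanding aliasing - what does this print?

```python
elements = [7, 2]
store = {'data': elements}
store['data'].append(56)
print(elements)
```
[7, 2, 56]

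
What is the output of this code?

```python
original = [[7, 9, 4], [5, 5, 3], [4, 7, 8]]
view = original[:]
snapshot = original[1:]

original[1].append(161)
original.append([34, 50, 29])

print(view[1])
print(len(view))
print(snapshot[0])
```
[5, 5, 3, 161]
3
[5, 5, 3, 161]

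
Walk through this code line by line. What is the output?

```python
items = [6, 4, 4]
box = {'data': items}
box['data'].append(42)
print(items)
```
[6, 4, 4, 42]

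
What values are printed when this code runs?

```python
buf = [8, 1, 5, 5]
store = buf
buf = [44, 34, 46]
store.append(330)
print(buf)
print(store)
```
[44, 34, 46]
[8, 1, 5, 5, 330]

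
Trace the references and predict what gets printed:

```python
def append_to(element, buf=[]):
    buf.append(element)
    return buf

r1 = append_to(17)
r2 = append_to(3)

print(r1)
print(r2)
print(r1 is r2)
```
[17, 3]
[17, 3]
True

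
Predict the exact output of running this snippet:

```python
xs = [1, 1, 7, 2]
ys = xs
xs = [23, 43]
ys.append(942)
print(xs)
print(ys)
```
[23, 43]
[1, 1, 7, 2, 942]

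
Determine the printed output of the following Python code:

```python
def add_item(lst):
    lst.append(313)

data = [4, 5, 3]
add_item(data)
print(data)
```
[4, 5, 3, 313]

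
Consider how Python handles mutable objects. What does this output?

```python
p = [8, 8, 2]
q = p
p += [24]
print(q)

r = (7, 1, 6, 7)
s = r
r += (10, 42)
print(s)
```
[8, 8, 2, 24]
(7, 1, 6, 7)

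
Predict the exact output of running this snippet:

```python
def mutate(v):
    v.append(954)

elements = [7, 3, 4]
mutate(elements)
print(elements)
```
[7, 3, 4, 954]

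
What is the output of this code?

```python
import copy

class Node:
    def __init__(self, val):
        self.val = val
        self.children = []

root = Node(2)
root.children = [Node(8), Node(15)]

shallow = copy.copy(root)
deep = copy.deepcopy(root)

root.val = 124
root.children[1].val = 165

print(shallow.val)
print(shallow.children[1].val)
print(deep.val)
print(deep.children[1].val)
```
2
165
2
15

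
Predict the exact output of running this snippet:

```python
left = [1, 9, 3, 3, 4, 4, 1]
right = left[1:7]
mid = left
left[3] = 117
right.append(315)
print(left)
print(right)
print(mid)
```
[1, 9, 3, 117, 4, 4, 1]
[9, 3, 3, 4, 4, 1, 315]
[1, 9, 3, 117, 4, 4, 1]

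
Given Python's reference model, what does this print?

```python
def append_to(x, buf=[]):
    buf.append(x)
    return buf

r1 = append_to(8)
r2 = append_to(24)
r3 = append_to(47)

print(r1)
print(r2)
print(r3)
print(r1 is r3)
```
[8, 24, 47]
[8, 24, 47]
[8, 24, 47]
True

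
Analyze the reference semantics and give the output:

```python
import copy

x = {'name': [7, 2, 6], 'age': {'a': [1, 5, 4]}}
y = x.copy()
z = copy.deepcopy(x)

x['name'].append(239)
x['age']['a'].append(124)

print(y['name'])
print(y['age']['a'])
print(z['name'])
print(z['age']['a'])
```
[7, 2, 6, 239]
[1, 5, 4, 124]
[7, 2, 6]
[1, 5, 4]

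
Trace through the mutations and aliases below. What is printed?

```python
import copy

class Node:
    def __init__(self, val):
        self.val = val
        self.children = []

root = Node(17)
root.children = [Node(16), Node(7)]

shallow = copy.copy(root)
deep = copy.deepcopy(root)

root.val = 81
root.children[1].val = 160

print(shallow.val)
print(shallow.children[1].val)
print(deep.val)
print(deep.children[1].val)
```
17
160
17
7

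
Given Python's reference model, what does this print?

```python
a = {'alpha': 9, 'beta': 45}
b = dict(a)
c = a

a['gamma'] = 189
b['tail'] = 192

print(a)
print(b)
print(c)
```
{'alpha': 9, 'beta': 45, 'gamma': 189}
{'alpha': 9, 'beta': 45, 'tail': 192}
{'alpha': 9, 'beta': 45, 'gamma': 189}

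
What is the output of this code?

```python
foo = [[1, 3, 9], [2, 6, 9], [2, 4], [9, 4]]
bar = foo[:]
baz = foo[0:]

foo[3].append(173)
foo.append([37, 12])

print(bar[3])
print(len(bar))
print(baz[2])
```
[9, 4, 173]
4
[2, 4]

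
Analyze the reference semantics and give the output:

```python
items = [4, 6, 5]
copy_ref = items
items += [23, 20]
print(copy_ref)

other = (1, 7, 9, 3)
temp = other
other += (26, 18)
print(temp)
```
[4, 6, 5, 23, 20]
(1, 7, 9, 3)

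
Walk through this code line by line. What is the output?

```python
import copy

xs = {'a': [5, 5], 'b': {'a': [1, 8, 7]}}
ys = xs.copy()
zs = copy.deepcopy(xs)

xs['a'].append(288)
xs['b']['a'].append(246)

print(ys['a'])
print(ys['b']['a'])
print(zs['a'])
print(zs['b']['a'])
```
[5, 5, 288]
[1, 8, 7, 246]
[5, 5]
[1, 8, 7]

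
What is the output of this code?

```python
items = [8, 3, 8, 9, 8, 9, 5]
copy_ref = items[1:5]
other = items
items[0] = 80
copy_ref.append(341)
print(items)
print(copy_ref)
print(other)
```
[80, 3, 8, 9, 8, 9, 5]
[3, 8, 9, 8, 341]
[80, 3, 8, 9, 8, 9, 5]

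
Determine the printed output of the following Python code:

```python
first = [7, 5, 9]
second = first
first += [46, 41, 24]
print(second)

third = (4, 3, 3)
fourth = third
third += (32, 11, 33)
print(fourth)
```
[7, 5, 9, 46, 41, 24]
(4, 3, 3)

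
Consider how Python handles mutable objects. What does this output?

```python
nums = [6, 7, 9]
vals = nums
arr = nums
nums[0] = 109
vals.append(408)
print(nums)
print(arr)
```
[109, 7, 9, 408]
[109, 7, 9, 408]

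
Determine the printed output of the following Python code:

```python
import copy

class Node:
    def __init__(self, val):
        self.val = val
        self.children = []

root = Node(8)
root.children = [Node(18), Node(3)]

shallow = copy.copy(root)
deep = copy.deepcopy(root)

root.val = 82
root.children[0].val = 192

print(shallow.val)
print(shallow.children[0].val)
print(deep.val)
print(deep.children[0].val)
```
8
192
8
18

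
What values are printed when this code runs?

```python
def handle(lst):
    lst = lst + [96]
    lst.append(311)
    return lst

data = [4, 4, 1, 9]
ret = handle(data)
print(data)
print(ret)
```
[4, 4, 1, 9]
[4, 4, 1, 9, 96, 311]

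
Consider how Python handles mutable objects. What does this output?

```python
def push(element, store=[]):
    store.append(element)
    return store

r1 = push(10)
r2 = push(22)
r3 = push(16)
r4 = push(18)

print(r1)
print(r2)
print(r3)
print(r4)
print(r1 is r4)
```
[10, 22, 16, 18]
[10, 22, 16, 18]
[10, 22, 16, 18]
[10, 22, 16, 18]
True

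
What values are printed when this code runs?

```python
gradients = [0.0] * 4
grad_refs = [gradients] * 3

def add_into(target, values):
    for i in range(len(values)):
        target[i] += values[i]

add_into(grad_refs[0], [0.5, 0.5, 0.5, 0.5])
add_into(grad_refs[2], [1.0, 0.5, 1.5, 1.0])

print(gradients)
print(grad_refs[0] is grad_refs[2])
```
[1.5, 1.0, 2.0, 1.5]
True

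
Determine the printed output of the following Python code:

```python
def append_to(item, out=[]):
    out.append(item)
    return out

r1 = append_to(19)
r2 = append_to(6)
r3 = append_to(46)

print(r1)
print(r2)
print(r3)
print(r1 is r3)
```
[19, 6, 46]
[19, 6, 46]
[19, 6, 46]
True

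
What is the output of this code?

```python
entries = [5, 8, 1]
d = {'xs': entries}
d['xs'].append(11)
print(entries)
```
[5, 8, 1, 11]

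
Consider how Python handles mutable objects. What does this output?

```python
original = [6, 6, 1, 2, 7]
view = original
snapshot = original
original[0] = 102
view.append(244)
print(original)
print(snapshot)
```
[102, 6, 1, 2, 7, 244]
[102, 6, 1, 2, 7, 244]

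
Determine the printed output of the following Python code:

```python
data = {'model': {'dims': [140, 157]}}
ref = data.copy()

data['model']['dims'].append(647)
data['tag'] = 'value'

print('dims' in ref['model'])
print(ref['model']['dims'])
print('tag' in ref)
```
True
[140, 157, 647]
False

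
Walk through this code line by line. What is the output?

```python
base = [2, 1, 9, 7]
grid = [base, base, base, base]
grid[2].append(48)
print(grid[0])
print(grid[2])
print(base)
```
[2, 1, 9, 7, 48]
[2, 1, 9, 7, 48]
[2, 1, 9, 7, 48]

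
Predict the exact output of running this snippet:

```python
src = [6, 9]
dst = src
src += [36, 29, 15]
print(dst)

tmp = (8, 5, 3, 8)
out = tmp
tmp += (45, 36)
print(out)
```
[6, 9, 36, 29, 15]
(8, 5, 3, 8)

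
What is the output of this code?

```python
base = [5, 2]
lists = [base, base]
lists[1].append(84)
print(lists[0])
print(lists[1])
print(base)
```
[5, 2, 84]
[5, 2, 84]
[5, 2, 84]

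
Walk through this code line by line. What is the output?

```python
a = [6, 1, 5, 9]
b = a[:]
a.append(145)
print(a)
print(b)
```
[6, 1, 5, 9, 145]
[6, 1, 5, 9]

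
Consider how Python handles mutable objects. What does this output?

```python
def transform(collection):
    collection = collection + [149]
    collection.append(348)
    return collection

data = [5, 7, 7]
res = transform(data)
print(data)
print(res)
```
[5, 7, 7]
[5, 7, 7, 149, 348]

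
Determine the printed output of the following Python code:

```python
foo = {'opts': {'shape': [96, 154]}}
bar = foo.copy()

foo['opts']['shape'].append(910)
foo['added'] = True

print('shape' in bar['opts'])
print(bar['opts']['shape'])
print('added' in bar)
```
True
[96, 154, 910]
False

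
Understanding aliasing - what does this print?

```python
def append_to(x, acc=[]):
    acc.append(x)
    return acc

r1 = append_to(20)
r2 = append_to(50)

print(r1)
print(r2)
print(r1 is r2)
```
[20, 50]
[20, 50]
True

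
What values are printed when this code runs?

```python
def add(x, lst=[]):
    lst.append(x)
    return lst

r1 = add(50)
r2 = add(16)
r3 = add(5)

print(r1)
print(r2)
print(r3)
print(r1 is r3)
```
[50, 16, 5]
[50, 16, 5]
[50, 16, 5]
True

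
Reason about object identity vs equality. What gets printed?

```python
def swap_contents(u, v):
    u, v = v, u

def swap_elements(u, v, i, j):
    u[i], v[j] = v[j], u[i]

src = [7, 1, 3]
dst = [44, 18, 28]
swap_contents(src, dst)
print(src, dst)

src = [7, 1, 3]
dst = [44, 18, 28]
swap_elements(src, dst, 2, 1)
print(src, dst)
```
[7, 1, 3] [44, 18, 28]
[7, 1, 18] [44, 3, 28]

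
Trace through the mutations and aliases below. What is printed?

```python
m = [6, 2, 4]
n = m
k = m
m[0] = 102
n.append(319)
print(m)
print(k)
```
[102, 2, 4, 319]
[102, 2, 4, 319]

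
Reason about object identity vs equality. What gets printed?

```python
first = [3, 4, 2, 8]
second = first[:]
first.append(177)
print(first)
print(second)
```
[3, 4, 2, 8, 177]
[3, 4, 2, 8]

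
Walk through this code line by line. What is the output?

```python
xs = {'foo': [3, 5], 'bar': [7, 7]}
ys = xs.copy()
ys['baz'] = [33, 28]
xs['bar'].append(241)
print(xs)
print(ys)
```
{'foo': [3, 5], 'bar': [7, 7, 241]}
{'foo': [3, 5], 'bar': [7, 7, 241], 'baz': [33, 28]}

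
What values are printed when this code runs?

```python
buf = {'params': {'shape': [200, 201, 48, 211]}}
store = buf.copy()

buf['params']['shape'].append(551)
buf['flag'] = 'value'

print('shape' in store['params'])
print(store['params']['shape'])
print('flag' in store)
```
True
[200, 201, 48, 211, 551]
False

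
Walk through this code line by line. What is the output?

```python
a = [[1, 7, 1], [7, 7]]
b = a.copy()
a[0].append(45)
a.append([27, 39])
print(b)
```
[[1, 7, 1, 45], [7, 7]]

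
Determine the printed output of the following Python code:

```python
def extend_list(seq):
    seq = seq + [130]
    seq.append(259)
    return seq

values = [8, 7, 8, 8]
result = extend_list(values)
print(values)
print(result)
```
[8, 7, 8, 8]
[8, 7, 8, 8, 130, 259]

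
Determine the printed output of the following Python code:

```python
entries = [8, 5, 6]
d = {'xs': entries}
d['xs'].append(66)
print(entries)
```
[8, 5, 6, 66]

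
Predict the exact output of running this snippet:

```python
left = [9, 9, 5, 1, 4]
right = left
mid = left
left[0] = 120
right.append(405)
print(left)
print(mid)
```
[120, 9, 5, 1, 4, 405]
[120, 9, 5, 1, 4, 405]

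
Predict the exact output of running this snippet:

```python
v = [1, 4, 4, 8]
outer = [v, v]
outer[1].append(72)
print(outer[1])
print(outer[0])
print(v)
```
[1, 4, 4, 8, 72]
[1, 4, 4, 8, 72]
[1, 4, 4, 8, 72]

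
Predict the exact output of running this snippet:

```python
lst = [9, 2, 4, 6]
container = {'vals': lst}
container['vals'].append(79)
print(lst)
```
[9, 2, 4, 6, 79]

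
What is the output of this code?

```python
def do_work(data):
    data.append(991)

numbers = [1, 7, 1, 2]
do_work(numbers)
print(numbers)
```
[1, 7, 1, 2, 991]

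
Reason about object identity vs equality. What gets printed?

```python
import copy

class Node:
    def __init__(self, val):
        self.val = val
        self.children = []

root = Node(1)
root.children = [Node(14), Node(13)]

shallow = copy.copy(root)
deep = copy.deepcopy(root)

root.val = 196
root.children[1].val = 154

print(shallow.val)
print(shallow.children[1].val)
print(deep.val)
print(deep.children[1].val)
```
1
154
1
13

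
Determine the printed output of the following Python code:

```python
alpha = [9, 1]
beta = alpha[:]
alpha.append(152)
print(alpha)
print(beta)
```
[9, 1, 152]
[9, 1]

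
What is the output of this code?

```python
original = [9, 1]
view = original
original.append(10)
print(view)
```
[9, 1, 10]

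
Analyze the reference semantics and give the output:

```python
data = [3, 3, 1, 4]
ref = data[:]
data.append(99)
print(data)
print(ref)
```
[3, 3, 1, 4, 99]
[3, 3, 1, 4]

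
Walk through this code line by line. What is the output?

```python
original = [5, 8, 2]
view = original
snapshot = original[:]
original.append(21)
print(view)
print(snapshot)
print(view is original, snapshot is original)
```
[5, 8, 2, 21]
[5, 8, 2]
True False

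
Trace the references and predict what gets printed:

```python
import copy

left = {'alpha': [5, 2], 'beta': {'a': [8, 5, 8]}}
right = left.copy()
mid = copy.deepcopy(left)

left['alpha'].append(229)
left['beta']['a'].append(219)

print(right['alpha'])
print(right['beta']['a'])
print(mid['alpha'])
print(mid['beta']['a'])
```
[5, 2, 229]
[8, 5, 8, 219]
[5, 2]
[8, 5, 8]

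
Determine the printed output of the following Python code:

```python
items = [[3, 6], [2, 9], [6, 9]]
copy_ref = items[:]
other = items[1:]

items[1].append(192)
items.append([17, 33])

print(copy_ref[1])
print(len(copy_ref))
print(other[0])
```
[2, 9, 192]
3
[2, 9, 192]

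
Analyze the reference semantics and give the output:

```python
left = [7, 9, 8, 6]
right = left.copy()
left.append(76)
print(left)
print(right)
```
[7, 9, 8, 6, 76]
[7, 9, 8, 6]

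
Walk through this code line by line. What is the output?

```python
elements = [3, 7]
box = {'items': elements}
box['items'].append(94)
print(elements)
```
[3, 7, 94]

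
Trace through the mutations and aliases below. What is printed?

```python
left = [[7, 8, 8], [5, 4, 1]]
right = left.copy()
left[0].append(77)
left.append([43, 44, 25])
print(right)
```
[[7, 8, 8, 77], [5, 4, 1]]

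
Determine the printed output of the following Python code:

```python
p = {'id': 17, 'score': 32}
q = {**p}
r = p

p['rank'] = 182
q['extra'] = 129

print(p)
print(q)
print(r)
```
{'id': 17, 'score': 32, 'rank': 182}
{'id': 17, 'score': 32, 'extra': 129}
{'id': 17, 'score': 32, 'rank': 182}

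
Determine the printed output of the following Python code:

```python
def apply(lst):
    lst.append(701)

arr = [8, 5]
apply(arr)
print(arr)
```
[8, 5, 701]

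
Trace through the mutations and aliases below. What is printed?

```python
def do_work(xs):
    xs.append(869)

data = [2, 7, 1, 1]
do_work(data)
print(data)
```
[2, 7, 1, 1, 869]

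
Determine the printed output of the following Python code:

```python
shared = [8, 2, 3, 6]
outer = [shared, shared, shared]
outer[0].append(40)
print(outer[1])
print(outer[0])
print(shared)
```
[8, 2, 3, 6, 40]
[8, 2, 3, 6, 40]
[8, 2, 3, 6, 40]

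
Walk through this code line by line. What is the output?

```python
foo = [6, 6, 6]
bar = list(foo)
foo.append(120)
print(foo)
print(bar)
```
[6, 6, 6, 120]
[6, 6, 6]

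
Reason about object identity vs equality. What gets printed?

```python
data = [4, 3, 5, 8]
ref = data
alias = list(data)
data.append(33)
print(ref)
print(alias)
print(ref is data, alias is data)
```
[4, 3, 5, 8, 33]
[4, 3, 5, 8]
True False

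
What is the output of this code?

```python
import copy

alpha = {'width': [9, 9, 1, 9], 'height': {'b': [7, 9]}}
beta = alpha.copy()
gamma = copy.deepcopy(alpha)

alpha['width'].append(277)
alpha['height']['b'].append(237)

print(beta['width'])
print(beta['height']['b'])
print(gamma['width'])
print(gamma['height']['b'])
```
[9, 9, 1, 9, 277]
[7, 9, 237]
[9, 9, 1, 9]
[7, 9]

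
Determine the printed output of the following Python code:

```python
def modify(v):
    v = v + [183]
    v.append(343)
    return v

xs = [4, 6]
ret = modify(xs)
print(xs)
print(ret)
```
[4, 6]
[4, 6, 183, 343]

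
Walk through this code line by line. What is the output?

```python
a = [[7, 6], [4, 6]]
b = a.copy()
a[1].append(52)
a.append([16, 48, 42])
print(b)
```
[[7, 6], [4, 6, 52]]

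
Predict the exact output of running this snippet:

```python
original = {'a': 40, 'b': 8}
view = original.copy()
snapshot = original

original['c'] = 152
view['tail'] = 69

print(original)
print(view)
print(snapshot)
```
{'a': 40, 'b': 8, 'c': 152}
{'a': 40, 'b': 8, 'tail': 69}
{'a': 40, 'b': 8, 'c': 152}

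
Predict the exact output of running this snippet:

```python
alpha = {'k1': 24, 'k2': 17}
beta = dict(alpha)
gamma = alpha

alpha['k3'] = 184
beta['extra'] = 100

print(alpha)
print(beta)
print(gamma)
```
{'k1': 24, 'k2': 17, 'k3': 184}
{'k1': 24, 'k2': 17, 'extra': 100}
{'k1': 24, 'k2': 17, 'k3': 184}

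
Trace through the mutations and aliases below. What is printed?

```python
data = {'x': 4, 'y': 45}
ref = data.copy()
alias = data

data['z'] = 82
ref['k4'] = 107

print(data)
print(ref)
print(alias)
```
{'x': 4, 'y': 45, 'z': 82}
{'x': 4, 'y': 45, 'k4': 107}
{'x': 4, 'y': 45, 'z': 82}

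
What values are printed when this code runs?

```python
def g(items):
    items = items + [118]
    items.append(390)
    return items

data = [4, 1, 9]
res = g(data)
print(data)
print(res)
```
[4, 1, 9]
[4, 1, 9, 118, 390]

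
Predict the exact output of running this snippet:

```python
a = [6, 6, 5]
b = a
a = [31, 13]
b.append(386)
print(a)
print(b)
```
[31, 13]
[6, 6, 5, 386]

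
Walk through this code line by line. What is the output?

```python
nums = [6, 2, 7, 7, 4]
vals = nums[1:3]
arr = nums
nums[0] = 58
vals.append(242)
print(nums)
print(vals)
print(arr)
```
[58, 2, 7, 7, 4]
[2, 7, 242]
[58, 2, 7, 7, 4]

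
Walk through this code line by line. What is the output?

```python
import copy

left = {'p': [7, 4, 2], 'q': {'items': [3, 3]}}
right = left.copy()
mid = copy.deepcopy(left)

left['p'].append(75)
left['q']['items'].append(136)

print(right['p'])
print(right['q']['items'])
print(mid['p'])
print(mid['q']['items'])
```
[7, 4, 2, 75]
[3, 3, 136]
[7, 4, 2]
[3, 3]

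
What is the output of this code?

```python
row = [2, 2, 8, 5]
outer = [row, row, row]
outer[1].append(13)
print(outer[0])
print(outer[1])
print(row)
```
[2, 2, 8, 5, 13]
[2, 2, 8, 5, 13]
[2, 2, 8, 5, 13]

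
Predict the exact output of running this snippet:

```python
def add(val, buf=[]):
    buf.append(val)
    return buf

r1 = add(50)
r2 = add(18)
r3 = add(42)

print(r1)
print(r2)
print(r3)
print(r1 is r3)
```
[50, 18, 42]
[50, 18, 42]
[50, 18, 42]
True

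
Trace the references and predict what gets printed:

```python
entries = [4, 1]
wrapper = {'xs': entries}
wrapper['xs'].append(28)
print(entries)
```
[4, 1, 28]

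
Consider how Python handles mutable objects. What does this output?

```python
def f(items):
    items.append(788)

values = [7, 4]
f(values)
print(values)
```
[7, 4, 788]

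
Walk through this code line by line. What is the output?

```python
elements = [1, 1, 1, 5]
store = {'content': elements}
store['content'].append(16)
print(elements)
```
[1, 1, 1, 5, 16]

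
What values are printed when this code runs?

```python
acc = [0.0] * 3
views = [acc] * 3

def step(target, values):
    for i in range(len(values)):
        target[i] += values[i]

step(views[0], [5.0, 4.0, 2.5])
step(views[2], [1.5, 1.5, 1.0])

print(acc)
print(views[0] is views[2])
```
[6.5, 5.5, 3.5]
True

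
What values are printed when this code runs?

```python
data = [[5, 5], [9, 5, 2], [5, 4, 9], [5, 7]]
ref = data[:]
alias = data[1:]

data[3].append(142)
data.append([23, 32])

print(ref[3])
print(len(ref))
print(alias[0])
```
[5, 7, 142]
4
[9, 5, 2]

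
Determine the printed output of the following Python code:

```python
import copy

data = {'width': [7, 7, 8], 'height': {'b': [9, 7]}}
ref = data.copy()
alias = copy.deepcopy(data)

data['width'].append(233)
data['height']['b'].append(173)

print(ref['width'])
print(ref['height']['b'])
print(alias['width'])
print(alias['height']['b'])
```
[7, 7, 8, 233]
[9, 7, 173]
[7, 7, 8]
[9, 7]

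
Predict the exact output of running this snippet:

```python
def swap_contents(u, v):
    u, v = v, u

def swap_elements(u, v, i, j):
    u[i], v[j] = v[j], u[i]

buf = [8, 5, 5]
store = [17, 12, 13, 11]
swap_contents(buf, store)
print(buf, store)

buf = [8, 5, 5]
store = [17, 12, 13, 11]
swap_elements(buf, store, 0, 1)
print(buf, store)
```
[8, 5, 5] [17, 12, 13, 11]
[12, 5, 5] [17, 8, 13, 11]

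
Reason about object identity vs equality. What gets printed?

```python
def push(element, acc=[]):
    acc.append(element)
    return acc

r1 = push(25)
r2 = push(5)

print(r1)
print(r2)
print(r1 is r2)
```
[25, 5]
[25, 5]
True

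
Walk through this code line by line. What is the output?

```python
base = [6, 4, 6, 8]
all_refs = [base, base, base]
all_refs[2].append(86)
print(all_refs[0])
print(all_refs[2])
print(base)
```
[6, 4, 6, 8, 86]
[6, 4, 6, 8, 86]
[6, 4, 6, 8, 86]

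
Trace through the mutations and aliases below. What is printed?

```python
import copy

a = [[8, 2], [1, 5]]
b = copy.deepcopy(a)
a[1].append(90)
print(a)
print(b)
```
[[8, 2], [1, 5, 90]]
[[8, 2], [1, 5]]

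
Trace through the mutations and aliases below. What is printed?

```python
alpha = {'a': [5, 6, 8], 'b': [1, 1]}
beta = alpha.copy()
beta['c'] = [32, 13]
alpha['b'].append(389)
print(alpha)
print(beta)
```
{'a': [5, 6, 8], 'b': [1, 1, 389]}
{'a': [5, 6, 8], 'b': [1, 1, 389], 'c': [32, 13]}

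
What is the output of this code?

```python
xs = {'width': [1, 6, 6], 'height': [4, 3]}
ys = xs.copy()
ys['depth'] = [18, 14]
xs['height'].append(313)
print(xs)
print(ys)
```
{'width': [1, 6, 6], 'height': [4, 3, 313]}
{'width': [1, 6, 6], 'height': [4, 3, 313], 'depth': [18, 14]}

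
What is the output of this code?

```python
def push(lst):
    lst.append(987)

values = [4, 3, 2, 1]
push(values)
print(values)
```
[4, 3, 2, 1, 987]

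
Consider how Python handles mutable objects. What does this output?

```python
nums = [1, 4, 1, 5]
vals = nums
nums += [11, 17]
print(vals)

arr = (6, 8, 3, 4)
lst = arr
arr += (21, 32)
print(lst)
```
[1, 4, 1, 5, 11, 17]
(6, 8, 3, 4)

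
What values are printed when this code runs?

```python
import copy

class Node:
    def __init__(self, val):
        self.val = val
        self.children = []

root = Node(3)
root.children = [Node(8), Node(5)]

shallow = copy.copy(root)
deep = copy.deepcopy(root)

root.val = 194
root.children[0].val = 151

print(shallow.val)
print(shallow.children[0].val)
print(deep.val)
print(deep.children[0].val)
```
3
151
3
8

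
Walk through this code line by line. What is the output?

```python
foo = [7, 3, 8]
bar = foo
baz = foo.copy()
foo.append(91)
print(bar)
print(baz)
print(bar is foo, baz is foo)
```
[7, 3, 8, 91]
[7, 3, 8]
True False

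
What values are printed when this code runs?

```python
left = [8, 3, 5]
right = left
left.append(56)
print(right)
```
[8, 3, 5, 56]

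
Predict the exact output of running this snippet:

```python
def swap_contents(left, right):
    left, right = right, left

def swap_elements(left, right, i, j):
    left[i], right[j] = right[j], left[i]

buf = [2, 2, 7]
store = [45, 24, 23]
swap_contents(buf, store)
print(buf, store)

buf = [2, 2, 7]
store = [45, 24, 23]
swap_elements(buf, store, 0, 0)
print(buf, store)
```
[2, 2, 7] [45, 24, 23]
[45, 2, 7] [2, 24, 23]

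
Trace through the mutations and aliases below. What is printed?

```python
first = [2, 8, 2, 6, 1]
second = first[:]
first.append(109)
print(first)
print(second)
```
[2, 8, 2, 6, 1, 109]
[2, 8, 2, 6, 1]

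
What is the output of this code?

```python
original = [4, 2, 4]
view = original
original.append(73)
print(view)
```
[4, 2, 4, 73]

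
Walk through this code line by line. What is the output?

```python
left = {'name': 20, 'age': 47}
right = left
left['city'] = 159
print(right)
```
{'name': 20, 'age': 47, 'city': 159}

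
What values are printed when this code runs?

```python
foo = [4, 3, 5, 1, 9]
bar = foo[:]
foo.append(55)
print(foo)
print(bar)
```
[4, 3, 5, 1, 9, 55]
[4, 3, 5, 1, 9]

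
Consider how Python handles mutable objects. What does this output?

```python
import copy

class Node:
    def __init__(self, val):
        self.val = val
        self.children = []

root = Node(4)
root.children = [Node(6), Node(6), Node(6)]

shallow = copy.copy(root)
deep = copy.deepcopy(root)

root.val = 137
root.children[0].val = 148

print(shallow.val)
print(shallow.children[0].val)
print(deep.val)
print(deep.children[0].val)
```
4
148
4
6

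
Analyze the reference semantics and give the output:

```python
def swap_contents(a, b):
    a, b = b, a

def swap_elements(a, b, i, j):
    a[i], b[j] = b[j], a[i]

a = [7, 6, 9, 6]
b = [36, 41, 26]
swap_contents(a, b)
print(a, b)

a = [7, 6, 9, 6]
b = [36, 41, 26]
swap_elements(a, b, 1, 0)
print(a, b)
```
[7, 6, 9, 6] [36, 41, 26]
[7, 36, 9, 6] [6, 41, 26]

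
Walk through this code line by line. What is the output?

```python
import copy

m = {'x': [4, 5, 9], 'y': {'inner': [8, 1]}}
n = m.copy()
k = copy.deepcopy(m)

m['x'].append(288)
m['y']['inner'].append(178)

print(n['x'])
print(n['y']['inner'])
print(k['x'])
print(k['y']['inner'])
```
[4, 5, 9, 288]
[8, 1, 178]
[4, 5, 9]
[8, 1]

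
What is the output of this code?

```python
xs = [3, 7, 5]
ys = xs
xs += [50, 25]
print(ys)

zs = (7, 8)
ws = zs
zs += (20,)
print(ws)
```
[3, 7, 5, 50, 25]
(7, 8)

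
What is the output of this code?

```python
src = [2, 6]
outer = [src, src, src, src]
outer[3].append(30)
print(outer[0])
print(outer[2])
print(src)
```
[2, 6, 30]
[2, 6, 30]
[2, 6, 30]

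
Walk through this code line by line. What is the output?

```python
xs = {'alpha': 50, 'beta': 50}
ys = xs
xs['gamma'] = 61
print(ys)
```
{'alpha': 50, 'beta': 50, 'gamma': 61}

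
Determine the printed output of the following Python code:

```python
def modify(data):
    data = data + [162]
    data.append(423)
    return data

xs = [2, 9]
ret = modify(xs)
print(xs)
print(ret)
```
[2, 9]
[2, 9, 162, 423]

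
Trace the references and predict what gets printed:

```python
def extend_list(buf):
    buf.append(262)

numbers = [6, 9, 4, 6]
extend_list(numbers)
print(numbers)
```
[6, 9, 4, 6, 262]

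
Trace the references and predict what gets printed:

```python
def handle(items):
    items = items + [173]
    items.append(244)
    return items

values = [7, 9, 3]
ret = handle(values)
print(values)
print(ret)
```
[7, 9, 3]
[7, 9, 3, 173, 244]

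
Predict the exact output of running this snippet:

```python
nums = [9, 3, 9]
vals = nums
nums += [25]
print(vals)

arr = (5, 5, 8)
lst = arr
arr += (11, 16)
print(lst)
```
[9, 3, 9, 25]
(5, 5, 8)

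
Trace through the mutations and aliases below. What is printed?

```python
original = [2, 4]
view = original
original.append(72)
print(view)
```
[2, 4, 72]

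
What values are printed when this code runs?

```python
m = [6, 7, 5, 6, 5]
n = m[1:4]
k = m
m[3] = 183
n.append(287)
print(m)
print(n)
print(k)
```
[6, 7, 5, 183, 5]
[7, 5, 6, 287]
[6, 7, 5, 183, 5]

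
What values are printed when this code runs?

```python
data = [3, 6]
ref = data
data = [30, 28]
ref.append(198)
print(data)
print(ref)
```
[30, 28]
[3, 6, 198]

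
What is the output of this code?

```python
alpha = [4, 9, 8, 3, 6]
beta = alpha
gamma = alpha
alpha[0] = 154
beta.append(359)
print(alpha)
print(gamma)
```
[154, 9, 8, 3, 6, 359]
[154, 9, 8, 3, 6, 359]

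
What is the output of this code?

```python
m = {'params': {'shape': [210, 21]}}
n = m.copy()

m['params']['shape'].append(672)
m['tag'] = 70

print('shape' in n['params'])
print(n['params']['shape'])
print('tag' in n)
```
True
[210, 21, 672]
False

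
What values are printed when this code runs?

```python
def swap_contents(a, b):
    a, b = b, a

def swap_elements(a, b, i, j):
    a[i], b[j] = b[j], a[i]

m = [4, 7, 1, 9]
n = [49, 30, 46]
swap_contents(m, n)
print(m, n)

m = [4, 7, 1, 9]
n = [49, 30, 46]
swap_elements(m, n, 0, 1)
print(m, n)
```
[4, 7, 1, 9] [49, 30, 46]
[30, 7, 1, 9] [49, 4, 46]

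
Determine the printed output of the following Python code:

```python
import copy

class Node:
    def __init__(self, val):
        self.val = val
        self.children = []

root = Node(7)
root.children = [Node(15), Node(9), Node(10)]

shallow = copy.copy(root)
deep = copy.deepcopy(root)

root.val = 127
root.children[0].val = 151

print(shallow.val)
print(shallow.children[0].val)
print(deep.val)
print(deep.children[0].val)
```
7
151
7
15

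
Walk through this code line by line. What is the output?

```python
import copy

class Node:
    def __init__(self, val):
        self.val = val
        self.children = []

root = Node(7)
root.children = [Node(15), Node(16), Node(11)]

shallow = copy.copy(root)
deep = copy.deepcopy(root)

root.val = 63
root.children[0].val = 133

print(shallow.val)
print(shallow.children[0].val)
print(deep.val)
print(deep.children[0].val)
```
7
133
7
15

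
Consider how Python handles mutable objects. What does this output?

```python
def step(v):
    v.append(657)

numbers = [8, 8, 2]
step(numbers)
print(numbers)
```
[8, 8, 2, 657]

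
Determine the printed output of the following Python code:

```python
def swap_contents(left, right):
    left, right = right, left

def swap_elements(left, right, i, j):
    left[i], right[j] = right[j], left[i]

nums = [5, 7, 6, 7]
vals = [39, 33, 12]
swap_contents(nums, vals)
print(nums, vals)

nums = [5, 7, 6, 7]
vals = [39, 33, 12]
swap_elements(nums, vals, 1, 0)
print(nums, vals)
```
[5, 7, 6, 7] [39, 33, 12]
[5, 39, 6, 7] [7, 33, 12]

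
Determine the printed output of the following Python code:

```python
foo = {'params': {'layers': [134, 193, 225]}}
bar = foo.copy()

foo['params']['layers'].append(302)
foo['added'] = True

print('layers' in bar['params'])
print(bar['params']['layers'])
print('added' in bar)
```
True
[134, 193, 225, 302]
False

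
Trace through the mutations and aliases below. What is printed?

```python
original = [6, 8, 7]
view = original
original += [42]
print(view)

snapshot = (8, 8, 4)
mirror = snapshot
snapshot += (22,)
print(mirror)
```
[6, 8, 7, 42]
(8, 8, 4)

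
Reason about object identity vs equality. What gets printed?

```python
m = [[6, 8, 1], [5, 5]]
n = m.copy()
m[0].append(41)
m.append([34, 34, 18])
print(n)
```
[[6, 8, 1, 41], [5, 5]]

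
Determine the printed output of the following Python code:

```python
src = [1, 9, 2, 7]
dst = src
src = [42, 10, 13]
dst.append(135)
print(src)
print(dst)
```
[42, 10, 13]
[1, 9, 2, 7, 135]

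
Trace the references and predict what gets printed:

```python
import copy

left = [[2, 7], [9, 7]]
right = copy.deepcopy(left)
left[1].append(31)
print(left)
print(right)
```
[[2, 7], [9, 7, 31]]
[[2, 7], [9, 7]]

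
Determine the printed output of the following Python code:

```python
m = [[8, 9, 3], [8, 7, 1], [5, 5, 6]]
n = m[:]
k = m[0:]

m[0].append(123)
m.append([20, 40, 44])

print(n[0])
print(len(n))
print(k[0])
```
[8, 9, 3, 123]
3
[8, 9, 3, 123]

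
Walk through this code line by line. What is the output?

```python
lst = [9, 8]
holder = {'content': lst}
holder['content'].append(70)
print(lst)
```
[9, 8, 70]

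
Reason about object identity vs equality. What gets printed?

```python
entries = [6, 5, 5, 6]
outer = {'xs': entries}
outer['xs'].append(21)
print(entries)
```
[6, 5, 5, 6, 21]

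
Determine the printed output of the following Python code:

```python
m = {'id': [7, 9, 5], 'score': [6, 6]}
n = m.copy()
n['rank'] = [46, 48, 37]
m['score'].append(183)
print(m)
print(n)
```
{'id': [7, 9, 5], 'score': [6, 6, 183]}
{'id': [7, 9, 5], 'score': [6, 6, 183], 'rank': [46, 48, 37]}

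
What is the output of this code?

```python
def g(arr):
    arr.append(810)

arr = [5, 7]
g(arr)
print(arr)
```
[5, 7, 810]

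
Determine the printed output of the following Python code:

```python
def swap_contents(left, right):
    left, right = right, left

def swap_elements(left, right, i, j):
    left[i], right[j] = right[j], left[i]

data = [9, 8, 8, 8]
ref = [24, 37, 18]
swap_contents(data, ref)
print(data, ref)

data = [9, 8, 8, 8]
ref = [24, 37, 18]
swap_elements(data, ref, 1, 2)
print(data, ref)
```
[9, 8, 8, 8] [24, 37, 18]
[9, 18, 8, 8] [24, 37, 8]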